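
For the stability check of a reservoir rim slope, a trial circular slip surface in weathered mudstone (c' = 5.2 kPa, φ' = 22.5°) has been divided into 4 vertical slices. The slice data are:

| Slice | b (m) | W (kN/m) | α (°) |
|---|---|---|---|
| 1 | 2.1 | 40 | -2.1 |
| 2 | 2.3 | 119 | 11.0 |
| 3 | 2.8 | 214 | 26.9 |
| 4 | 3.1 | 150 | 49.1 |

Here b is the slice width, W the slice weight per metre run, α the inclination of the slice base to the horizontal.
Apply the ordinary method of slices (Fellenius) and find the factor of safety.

FS = 1.07

Ordinary method of slices: FS = Σ[c'·Δl_i + (W_i cosα_i)·tanφ'] / Σ W_i sinα_i, with Δl_i = b_i / cosα_i.
Slice 1: Δl = 2.1/cos(-2.1°) = 2.101 m; N'_1 = 40·cos(-2.1°) = 40.0; c'Δl = 10.93; W sinα = -1.5
Slice 2: Δl = 2.3/cos11.0° = 2.343 m; N'_2 = 119·cos11.0° = 116.8; c'Δl = 12.18; W sinα = 22.7
Slice 3: Δl = 2.8/cos26.9° = 3.140 m; N'_3 = 214·cos26.9° = 190.8; c'Δl = 16.33; W sinα = 96.8
Slice 4: Δl = 3.1/cos49.1° = 4.735 m; N'_4 = 150·cos49.1° = 98.2; c'Δl = 24.62; W sinα = 113.4
Σc'Δl = 64.1 kN/m; ΣN' = 445.8 kN/m; ΣW sinα = 231.4 kN/m
Resisting = 64.1 + 445.8·tan22.5° = 64.1 + 184.7 = 248.7 kN/m
FS = 248.7 / 231.4 = 1.075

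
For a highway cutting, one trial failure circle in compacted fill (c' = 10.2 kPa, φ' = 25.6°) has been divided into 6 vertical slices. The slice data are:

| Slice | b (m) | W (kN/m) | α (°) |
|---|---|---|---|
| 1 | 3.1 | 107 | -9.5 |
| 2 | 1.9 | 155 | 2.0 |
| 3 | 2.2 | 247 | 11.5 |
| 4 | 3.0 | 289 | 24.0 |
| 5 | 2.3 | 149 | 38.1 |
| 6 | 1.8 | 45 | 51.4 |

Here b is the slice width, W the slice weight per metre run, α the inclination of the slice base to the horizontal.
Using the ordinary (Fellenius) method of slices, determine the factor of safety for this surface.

FS = 2.14

Ordinary method of slices: FS = Σ[c'·Δl_i + (W_i cosα_i)·tanφ'] / Σ W_i sinα_i, with Δl_i = b_i / cosα_i.
Slice 1: Δl = 3.1/cos(-9.5°) = 3.143 m; N'_1 = 107·cos(-9.5°) = 105.5; c'Δl = 32.06; W sinα = -17.7
Slice 2: Δl = 1.9/cos2.0° = 1.901 m; N'_2 = 155·cos2.0° = 154.9; c'Δl = 19.39; W sinα = 5.4
Slice 3: Δl = 2.2/cos11.5° = 2.245 m; N'_3 = 247·cos11.5° = 242.0; c'Δl = 22.90; W sinα = 49.2
Slice 4: Δl = 3.0/cos24.0° = 3.284 m; N'_4 = 289·cos24.0° = 264.0; c'Δl = 33.50; W sinα = 117.5
Slice 5: Δl = 2.3/cos38.1° = 2.923 m; N'_5 = 149·cos38.1° = 117.3; c'Δl = 29.81; W sinα = 91.9
Slice 6: Δl = 1.8/cos51.4° = 2.885 m; N'_6 = 45·cos51.4° = 28.1; c'Δl = 29.43; W sinα = 35.2
Σc'Δl = 167.1 kN/m; ΣN' = 911.8 kN/m; ΣW sinα = 281.6 kN/m
Resisting = 167.1 + 911.8·tan25.6° = 167.1 + 436.9 = 604.0 kN/m
FS = 604.0 / 281.6 = 2.144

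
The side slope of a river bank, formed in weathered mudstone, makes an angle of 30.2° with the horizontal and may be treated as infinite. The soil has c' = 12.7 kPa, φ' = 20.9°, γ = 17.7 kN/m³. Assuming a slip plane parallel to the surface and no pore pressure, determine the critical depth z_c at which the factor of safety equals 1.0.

Setting FS = 1.00 in FS = [c' + γz cos²β tanφ'] / [γz sinβ cosβ] and solving for z:
z = c' / [γ cosβ (FS·sinβ − cosβ·tanφ')]
  = 12.7 / [17.7·cos30.2°·(1.00·sin30.2° − cos30.2°·tan20.9°)]
  = 12.7 / [17.7·0.8643·(1.00·0.5030 − 0.8643·0.3819)]
  = 12.7 / 2.6463 = 4.799 m

z_c = 4.80 m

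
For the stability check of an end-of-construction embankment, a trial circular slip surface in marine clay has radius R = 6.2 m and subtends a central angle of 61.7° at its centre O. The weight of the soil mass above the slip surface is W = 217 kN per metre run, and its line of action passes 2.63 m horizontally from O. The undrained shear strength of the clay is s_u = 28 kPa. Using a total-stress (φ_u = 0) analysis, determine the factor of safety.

Taking moments about the centre O, the resisting moment is provided by the undrained shear strength acting along the arc:
Arc length L_a = R·θ = 6.2·(61.7°·π/180) = 6.2·1.0769 = 6.68 m
M_R = s_u·L_a·R = 28·6.68·6.2 = 1159.1 kN·m/m
M_D = W·d = 217·2.63 = 570.7 kN·m/m
FS = M_R / M_D = 1159.1 / 570.7 = 2.031

FS = 2.03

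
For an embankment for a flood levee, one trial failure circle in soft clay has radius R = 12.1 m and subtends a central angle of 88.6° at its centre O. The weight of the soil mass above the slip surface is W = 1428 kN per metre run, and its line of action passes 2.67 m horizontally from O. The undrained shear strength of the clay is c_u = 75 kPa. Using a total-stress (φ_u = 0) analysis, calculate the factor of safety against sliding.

Taking moments about the centre O, the resisting moment is provided by the undrained shear strength acting along the arc:
Arc length L_a = R·θ = 12.1·(88.6°·π/180) = 12.1·1.5464 = 18.71 m
M_R = c_u·L_a·R = 75·18.71·12.1 = 16980.2 kN·m/m
M_D = W·d = 1428·2.67 = 3812.8 kN·m/m
FS = M_R / M_D = 16980.2 / 3812.8 = 4.454

FS = 4.45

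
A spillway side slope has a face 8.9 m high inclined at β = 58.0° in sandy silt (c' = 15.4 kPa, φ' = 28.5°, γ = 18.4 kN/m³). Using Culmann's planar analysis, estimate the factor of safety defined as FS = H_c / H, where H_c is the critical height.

H_c = (4c'/γ) · sinβ cosφ' / [1 − cos(β − φ')]
    = (4·15.4/18.4) · sin58.0°·cos28.5° / [1 − cos29.5°]
    = 3.348 · 0.7453 / 0.1296 = 19.25 m
FS = H_c / H = 19.25 / 8.9 = 2.162

FS = 2.16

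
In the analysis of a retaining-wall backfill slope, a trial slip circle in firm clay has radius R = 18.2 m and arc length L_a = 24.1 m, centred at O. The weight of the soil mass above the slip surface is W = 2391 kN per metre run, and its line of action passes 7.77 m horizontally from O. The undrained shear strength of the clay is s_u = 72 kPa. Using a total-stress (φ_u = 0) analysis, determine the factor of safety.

FS = 1.70

Taking moments about the centre O, the resisting moment is provided by the undrained shear strength acting along the arc:
M_R = s_u·L_a·R = 72·24.10·18.2 = 31580.6 kN·m/m
M_D = W·d = 2391·7.77 = 18578.1 kN·m/m
FS = M_R / M_D = 31580.6 / 18578.1 = 1.700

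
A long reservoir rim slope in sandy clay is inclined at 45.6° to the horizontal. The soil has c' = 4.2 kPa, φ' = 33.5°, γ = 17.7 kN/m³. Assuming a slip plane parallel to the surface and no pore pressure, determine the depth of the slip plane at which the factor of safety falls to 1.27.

Setting FS = 1.27 in FS = [c' + γz cos²β tanφ'] / [γz sinβ cosβ] and solving for z:
z = c' / [γ cosβ (FS·sinβ − cosβ·tanφ')]
  = 4.2 / [17.7·cos45.6°·(1.27·sin45.6° − cos45.6°·tan33.5°)]
  = 4.2 / [17.7·0.6997·(1.27·0.7145 − 0.6997·0.6619)]
  = 4.2 / 5.5020 = 0.763 m

z = 0.76 m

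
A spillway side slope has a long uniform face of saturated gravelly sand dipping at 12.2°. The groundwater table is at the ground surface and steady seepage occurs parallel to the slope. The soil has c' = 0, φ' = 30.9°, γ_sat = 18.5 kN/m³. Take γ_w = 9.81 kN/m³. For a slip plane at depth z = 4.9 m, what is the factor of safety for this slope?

With seepage parallel to the slope and the water table at the surface, the effective normal stress on the slip plane uses the buoyant unit weight γ' = γ_sat − γ_w while the driving shear stress uses γ_sat:
FS = [c' + γ' z cos²β tanφ'] / [γ_sat z sinβ cosβ]
(For c' = 0 this reduces to FS = (γ'/γ_sat)·tanφ'/tanβ.)
γ' = 18.5 − 9.81 = 8.69 kN/m³
Numerator = 0.0 + 8.69·4.9·cos²12.2°·tan30.9° = 0.0 + 8.69·4.9·0.9553·0.5985 = 24.346 kPa
Denominator = 18.5·4.9·sin12.2°·cos12.2° = 18.5·4.9·0.2113·0.9774 = 18.724 kPa
FS = 24.346 / 18.724 = 1.300

FS = 1.30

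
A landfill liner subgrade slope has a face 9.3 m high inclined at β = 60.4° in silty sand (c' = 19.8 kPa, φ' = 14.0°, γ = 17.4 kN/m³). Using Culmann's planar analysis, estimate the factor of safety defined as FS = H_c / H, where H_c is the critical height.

H_c = (4c'/γ) · sinβ cosφ' / [1 − cos(β − φ')]
    = (4·19.8/17.4) · sin60.4°·cos14.0° / [1 − cos46.4°]
    = 4.552 · 0.8437 / 0.3104 = 12.37 m
FS = H_c / H = 12.37 / 9.3 = 1.330

FS = 1.33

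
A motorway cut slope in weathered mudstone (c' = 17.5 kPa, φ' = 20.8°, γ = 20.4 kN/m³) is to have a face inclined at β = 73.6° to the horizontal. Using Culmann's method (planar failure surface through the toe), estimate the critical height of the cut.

H_c = 7.78 m

Culmann's analysis gives the critical failure plane at α_cr = (β + φ')/2 = (73.6 + 20.8)/2 = 47.2°, and the critical height
H_c = (4c'/γ) · sinβ cosφ' / [1 − cos(β − φ')]
    = (4·17.5/20.4) · sin73.6°·cos20.8° / [1 − cos(52.8°)]
    = 3.431 · 0.9593·0.9348 / [1 − 0.6046]
    = 3.431 · 0.8968 / 0.3954
    = 7.78 m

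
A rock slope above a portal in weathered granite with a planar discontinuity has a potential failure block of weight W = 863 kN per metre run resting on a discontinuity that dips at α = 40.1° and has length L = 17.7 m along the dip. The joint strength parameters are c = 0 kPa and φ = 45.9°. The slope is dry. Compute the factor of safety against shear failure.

FS = 1.23

Resolving the block weight along and normal to the plane and applying the Mohr–Coulomb strength on the joint:
N' = W cosα = 863·cos40.1° = 660.1 kN/m
Driving force T = W sinα = 863·sin40.1° = 555.9 kN/m
Resisting force R = c·L + N'·tanφ = 0·17.7 + 660.1·tan45.9° = 0.0 + 681.2 = 681.2 kN/m
FS = R / T = 681.2 / 555.9 = 1.225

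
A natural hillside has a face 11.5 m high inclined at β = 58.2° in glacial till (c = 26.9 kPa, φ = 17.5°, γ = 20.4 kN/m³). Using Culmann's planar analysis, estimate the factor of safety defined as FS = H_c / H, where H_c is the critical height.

H_c = (4c/γ) · sinβ cosφ / [1 − cos(β − φ)]
    = (4·26.9/20.4) · sin58.2°·cos17.5° / [1 − cos40.7°]
    = 5.275 · 0.8106 / 0.2419 = 17.68 m
FS = H_c / H = 17.68 / 11.5 = 1.537

FS = 1.54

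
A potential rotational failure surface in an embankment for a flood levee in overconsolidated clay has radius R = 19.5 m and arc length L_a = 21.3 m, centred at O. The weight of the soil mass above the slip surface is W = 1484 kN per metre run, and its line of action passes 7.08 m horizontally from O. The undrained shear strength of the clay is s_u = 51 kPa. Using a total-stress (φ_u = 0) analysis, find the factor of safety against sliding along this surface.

FS = 2.02

Taking moments about the centre O, the resisting moment is provided by the undrained shear strength acting along the arc:
M_R = s_u·L_a·R = 51·21.30·19.5 = 21182.8 kN·m/m
M_D = W·d = 1484·7.08 = 10506.7 kN·m/m
FS = M_R / M_D = 21182.8 / 10506.7 = 2.016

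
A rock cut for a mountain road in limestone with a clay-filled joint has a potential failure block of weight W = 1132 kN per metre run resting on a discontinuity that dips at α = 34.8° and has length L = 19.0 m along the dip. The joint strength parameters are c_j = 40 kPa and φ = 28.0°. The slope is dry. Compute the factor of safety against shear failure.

FS = 1.94

Resolving the block weight along and normal to the plane and applying the Mohr–Coulomb strength on the joint:
N' = W cosα = 1132·cos34.8° = 929.5 kN/m
Driving force T = W sinα = 1132·sin34.8° = 646.0 kN/m
Resisting force R = c_j·L + N'·tanφ = 40·19.0 + 929.5·tan28.0° = 760.0 + 494.2 = 1254.2 kN/m
FS = R / T = 1254.2 / 646.0 = 1.941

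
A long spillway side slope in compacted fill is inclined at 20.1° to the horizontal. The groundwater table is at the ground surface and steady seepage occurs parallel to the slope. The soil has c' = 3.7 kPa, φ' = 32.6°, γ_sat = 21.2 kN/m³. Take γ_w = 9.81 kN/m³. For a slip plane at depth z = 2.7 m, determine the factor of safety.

With seepage parallel to the slope and the water table at the surface, the effective normal stress on the slip plane uses the buoyant unit weight γ' = γ_sat − γ_w while the driving shear stress uses γ_sat:
FS = [c' + γ' z cos²β tanφ'] / [γ_sat z sinβ cosβ]
γ' = 21.2 − 9.81 = 11.39 kN/m³
Numerator = 3.7 + 11.39·2.7·cos²20.1°·tan32.6° = 3.7 + 11.39·2.7·0.8819·0.6395 = 21.045 kPa
Denominator = 21.2·2.7·sin20.1°·cos20.1° = 21.2·2.7·0.3437·0.9391 = 18.473 kPa
FS = 21.045 / 18.473 = 1.139

FS = 1.14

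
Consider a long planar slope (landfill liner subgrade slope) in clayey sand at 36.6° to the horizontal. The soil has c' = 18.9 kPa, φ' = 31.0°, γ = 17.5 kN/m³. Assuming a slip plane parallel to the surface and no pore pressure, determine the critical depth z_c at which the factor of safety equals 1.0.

z_c = 11.82 m

Setting FS = 1.00 in FS = [c' + γz cos²β tanφ'] / [γz sinβ cosβ] and solving for z:
z = c' / [γ cosβ (FS·sinβ − cosβ·tanφ')]
  = 18.9 / [17.5·cos36.6°·(1.00·sin36.6° − cos36.6°·tan31.0°)]
  = 18.9 / [17.5·0.8028·(1.00·0.5962 − 0.8028·0.6009)]
  = 18.9 / 1.5994 = 11.817 m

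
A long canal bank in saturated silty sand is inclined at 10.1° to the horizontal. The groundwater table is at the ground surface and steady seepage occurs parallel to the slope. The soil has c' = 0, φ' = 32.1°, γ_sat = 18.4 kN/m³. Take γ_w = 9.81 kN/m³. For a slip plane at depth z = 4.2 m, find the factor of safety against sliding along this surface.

With seepage parallel to the slope and the water table at the surface, the effective normal stress on the slip plane uses the buoyant unit weight γ' = γ_sat − γ_w while the driving shear stress uses γ_sat:
FS = [c' + γ' z cos²β tanφ'] / [γ_sat z sinβ cosβ]
(For c' = 0 this reduces to FS = (γ'/γ_sat)·tanφ'/tanβ.)
γ' = 18.4 − 9.81 = 8.59 kN/m³
Numerator = 0.0 + 8.59·4.2·cos²10.1°·tan32.1° = 0.0 + 8.59·4.2·0.9692·0.6273 = 21.936 kPa
Denominator = 18.4·4.2·sin10.1°·cos10.1° = 18.4·4.2·0.1754·0.9845 = 13.342 kPa
FS = 21.936 / 13.342 = 1.644

FS = 1.64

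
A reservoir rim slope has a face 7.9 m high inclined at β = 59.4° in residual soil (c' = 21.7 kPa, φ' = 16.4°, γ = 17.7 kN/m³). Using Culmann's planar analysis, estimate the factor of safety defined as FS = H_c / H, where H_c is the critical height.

H_c = (4c'/γ) · sinβ cosφ' / [1 − cos(β − φ')]
    = (4·21.7/17.7) · sin59.4°·cos16.4° / [1 − cos43.0°]
    = 4.904 · 0.8257 / 0.2686 = 15.07 m
FS = H_c / H = 15.07 / 7.9 = 1.908

FS = 1.91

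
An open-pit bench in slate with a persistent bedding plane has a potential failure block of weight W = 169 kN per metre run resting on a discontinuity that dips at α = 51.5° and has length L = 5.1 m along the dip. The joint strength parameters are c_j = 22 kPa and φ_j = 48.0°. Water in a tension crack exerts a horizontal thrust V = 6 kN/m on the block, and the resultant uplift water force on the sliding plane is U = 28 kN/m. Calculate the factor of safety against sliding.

Resolving the block weight along and normal to the plane and applying the Mohr–Coulomb strength on the joint:
N' = W cosα − U − V sinα = 169·cos51.5° − 28 − 6·sin51.5° = 72.5 kN/m
Driving force T = W sinα + V cosα = 169·sin51.5° + 6·cos51.5° = 136.0 kN/m
Resisting force R = c_j·L + N'·tanφ_j = 22·5.1 + 72.5·tan48.0° = 112.2 + 80.5 = 192.7 kN/m
FS = R / T = 192.7 / 136.0 = 1.417

FS = 1.42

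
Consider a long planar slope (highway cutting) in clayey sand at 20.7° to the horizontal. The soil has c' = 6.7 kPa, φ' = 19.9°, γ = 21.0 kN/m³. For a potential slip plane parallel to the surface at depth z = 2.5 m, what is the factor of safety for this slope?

FS = 1.34

For an infinite slope with a slip plane parallel to the surface (no pore pressure): FS = [c' + γz cos²β tanφ'] / [γz sinβ cosβ].
γz = 21.0·2.5 = 52.50 kN/m²
Numerator = 6.7 + 52.50·cos²20.7°·tan19.9° = 6.7 + 52.50·0.8751·0.3620 = 23.330 kPa
Denominator = 52.50·sin20.7°·cos20.7° = 52.50·0.3535·0.9354 = 17.359 kPa
FS = 23.330 / 17.359 = 1.344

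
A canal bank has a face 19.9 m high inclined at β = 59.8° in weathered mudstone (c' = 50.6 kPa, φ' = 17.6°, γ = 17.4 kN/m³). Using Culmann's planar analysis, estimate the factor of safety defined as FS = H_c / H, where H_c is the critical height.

FS = 1.86

H_c = (4c'/γ) · sinβ cosφ' / [1 − cos(β − φ')]
    = (4·50.6/17.4) · sin59.8°·cos17.6° / [1 − cos42.2°]
    = 11.632 · 0.8238 / 0.2592 = 36.97 m
FS = H_c / H = 36.97 / 19.9 = 1.858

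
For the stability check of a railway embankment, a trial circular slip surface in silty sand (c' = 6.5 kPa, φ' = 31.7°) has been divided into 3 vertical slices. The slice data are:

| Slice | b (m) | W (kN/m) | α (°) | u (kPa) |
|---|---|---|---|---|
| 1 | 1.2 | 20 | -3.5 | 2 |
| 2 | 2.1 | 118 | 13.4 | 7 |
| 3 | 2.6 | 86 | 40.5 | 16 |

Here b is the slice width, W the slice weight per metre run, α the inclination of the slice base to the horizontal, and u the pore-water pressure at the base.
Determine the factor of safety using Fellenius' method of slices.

FS = 1.50

Ordinary method of slices: FS = Σ[c'·Δl_i + (W_i cosα_i − u_i·Δl_i)·tanφ'] / Σ W_i sinα_i, with Δl_i = b_i / cosα_i.
Slice 1: Δl = 1.2/cos(-3.5°) = 1.202 m; N'_1 = 20·cos(-3.5°) − 2·1.202 = 17.6; c'Δl = 7.81; W sinα = -1.2
Slice 2: Δl = 2.1/cos13.4° = 2.159 m; N'_2 = 118·cos13.4° − 7·2.159 = 99.7; c'Δl = 14.03; W sinα = 27.3
Slice 3: Δl = 2.6/cos40.5° = 3.419 m; N'_3 = 86·cos40.5° − 16·3.419 = 10.7; c'Δl = 22.22; W sinα = 55.9
Σc'Δl = 44.1 kN/m; ΣN' = 127.9 kN/m; ΣW sinα = 82.0 kN/m
Resisting = 44.1 + 127.9·tan31.7° = 44.1 + 79.0 = 123.1 kN/m
FS = 123.1 / 82.0 = 1.501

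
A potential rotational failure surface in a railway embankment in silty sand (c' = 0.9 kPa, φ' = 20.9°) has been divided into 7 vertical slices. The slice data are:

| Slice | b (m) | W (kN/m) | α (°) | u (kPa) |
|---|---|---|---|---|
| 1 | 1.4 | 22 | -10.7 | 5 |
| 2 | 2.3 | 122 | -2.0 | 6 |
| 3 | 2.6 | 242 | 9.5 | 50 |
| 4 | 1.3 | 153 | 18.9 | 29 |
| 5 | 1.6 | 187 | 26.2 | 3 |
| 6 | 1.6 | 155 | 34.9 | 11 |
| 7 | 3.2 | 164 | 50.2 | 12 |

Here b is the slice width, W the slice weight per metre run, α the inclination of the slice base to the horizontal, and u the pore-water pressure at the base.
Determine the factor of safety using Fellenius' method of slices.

FS = 0.69

Ordinary method of slices: FS = Σ[c'·Δl_i + (W_i cosα_i − u_i·Δl_i)·tanφ'] / Σ W_i sinα_i, with Δl_i = b_i / cosα_i.
Slice 1: Δl = 1.4/cos(-10.7°) = 1.425 m; N'_1 = 22·cos(-10.7°) − 5·1.425 = 14.5; c'Δl = 1.28; W sinα = -4.1
Slice 2: Δl = 2.3/cos(-2.0°) = 2.301 m; N'_2 = 122·cos(-2.0°) − 6·2.301 = 108.1; c'Δl = 2.07; W sinα = -4.3
Slice 3: Δl = 2.6/cos9.5° = 2.636 m; N'_3 = 242·cos9.5° − 50·2.636 = 106.9; c'Δl = 2.37; W sinα = 39.9
Slice 4: Δl = 1.3/cos18.9° = 1.374 m; N'_4 = 153·cos18.9° − 29·1.374 = 104.9; c'Δl = 1.24; W sinα = 49.6
Slice 5: Δl = 1.6/cos26.2° = 1.783 m; N'_5 = 187·cos26.2° − 3·1.783 = 162.4; c'Δl = 1.60; W sinα = 82.6
Slice 6: Δl = 1.6/cos34.9° = 1.951 m; N'_6 = 155·cos34.9° − 11·1.951 = 105.7; c'Δl = 1.76; W sinα = 88.7
Slice 7: Δl = 3.2/cos50.2° = 4.999 m; N'_7 = 164·cos50.2° − 12·4.999 = 45.0; c'Δl = 4.50; W sinα = 126.0
Σc'Δl = 14.8 kN/m; ΣN' = 647.5 kN/m; ΣW sinα = 378.4 kN/m
Resisting = 14.8 + 647.5·tan20.9° = 14.8 + 247.2 = 262.1 kN/m
FS = 262.1 / 378.4 = 0.693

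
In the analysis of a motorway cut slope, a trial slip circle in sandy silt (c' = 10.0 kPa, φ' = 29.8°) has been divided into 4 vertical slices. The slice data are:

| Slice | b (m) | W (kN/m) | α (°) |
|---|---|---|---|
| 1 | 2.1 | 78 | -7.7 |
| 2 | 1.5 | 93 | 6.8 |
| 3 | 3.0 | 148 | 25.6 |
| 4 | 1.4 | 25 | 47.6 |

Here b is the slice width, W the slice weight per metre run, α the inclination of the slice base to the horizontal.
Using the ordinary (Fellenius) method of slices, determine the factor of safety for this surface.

FS = 3.30

Ordinary method of slices: FS = Σ[c'·Δl_i + (W_i cosα_i)·tanφ'] / Σ W_i sinα_i, with Δl_i = b_i / cosα_i.
Slice 1: Δl = 2.1/cos(-7.7°) = 2.119 m; N'_1 = 78·cos(-7.7°) = 77.3; c'Δl = 21.19; W sinα = -10.5
Slice 2: Δl = 1.5/cos6.8° = 1.511 m; N'_2 = 93·cos6.8° = 92.3; c'Δl = 15.11; W sinα = 11.0
Slice 3: Δl = 3.0/cos25.6° = 3.327 m; N'_3 = 148·cos25.6° = 133.5; c'Δl = 33.27; W sinα = 63.9
Slice 4: Δl = 1.4/cos47.6° = 2.076 m; N'_4 = 25·cos47.6° = 16.9; c'Δl = 20.76; W sinα = 18.5
Σc'Δl = 90.3 kN/m; ΣN' = 320.0 kN/m; ΣW sinα = 83.0 kN/m
Resisting = 90.3 + 320.0·tan29.8° = 90.3 + 183.2 = 273.6 kN/m
FS = 273.6 / 83.0 = 3.297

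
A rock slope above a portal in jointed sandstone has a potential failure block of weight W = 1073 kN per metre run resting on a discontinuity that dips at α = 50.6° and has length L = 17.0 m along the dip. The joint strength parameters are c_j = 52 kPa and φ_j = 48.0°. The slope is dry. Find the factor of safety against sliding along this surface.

Resolving the block weight along and normal to the plane and applying the Mohr–Coulomb strength on the joint:
N' = W cosα = 1073·cos50.6° = 681.1 kN/m
Driving force T = W sinα = 1073·sin50.6° = 829.1 kN/m
Resisting force R = c_j·L + N'·tanφ_j = 52·17.0 + 681.1·tan48.0° = 884.0 + 756.4 = 1640.4 kN/m
FS = R / T = 1640.4 / 829.1 = 1.978

FS = 1.98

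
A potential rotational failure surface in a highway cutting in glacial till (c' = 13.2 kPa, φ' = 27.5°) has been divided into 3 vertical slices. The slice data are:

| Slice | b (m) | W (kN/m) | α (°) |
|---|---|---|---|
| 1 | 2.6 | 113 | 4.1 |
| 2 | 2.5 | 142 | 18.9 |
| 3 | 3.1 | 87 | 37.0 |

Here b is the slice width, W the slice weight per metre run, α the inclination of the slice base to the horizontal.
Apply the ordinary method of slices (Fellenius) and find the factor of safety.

FS = 2.68

Ordinary method of slices: FS = Σ[c'·Δl_i + (W_i cosα_i)·tanφ'] / Σ W_i sinα_i, with Δl_i = b_i / cosα_i.
Slice 1: Δl = 2.6/cos4.1° = 2.607 m; N'_1 = 113·cos4.1° = 112.7; c'Δl = 34.41; W sinα = 8.1
Slice 2: Δl = 2.5/cos18.9° = 2.642 m; N'_2 = 142·cos18.9° = 134.3; c'Δl = 34.88; W sinα = 46.0
Slice 3: Δl = 3.1/cos37.0° = 3.882 m; N'_3 = 87·cos37.0° = 69.5; c'Δl = 51.24; W sinα = 52.4
Σc'Δl = 120.5 kN/m; ΣN' = 316.5 kN/m; ΣW sinα = 106.4 kN/m
Resisting = 120.5 + 316.5·tan27.5° = 120.5 + 164.8 = 285.3 kN/m
FS = 285.3 / 106.4 = 2.681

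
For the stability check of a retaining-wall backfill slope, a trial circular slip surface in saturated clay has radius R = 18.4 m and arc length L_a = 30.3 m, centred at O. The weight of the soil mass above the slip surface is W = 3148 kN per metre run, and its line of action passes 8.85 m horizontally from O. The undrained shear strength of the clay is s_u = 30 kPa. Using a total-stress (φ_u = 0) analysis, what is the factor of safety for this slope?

Taking moments about the centre O, the resisting moment is provided by the undrained shear strength acting along the arc:
M_R = s_u·L_a·R = 30·30.30·18.4 = 16725.6 kN·m/m
M_D = W·d = 3148·8.85 = 27859.8 kN·m/m
FS = M_R / M_D = 16725.6 / 27859.8 = 0.600

FS = 0.60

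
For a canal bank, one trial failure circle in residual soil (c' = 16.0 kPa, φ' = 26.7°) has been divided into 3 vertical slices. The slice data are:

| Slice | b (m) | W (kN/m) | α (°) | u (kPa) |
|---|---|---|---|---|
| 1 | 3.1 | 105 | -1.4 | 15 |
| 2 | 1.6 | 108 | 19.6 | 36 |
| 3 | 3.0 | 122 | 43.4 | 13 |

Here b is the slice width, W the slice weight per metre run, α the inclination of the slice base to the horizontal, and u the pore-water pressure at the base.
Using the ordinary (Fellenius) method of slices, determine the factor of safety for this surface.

FS = 1.79

Ordinary method of slices: FS = Σ[c'·Δl_i + (W_i cosα_i − u_i·Δl_i)·tanφ'] / Σ W_i sinα_i, with Δl_i = b_i / cosα_i.
Slice 1: Δl = 3.1/cos(-1.4°) = 3.101 m; N'_1 = 105·cos(-1.4°) − 15·3.101 = 58.5; c'Δl = 49.61; W sinα = -2.6
Slice 2: Δl = 1.6/cos19.6° = 1.698 m; N'_2 = 108·cos19.6° − 36·1.698 = 40.6; c'Δl = 27.17; W sinα = 36.2
Slice 3: Δl = 3.0/cos43.4° = 4.129 m; N'_3 = 122·cos43.4° − 13·4.129 = 35.0; c'Δl = 66.06; W sinα = 83.8
Σc'Δl = 142.9 kN/m; ΣN' = 134.0 kN/m; ΣW sinα = 117.5 kN/m
Resisting = 142.9 + 134.0·tan26.7° = 142.9 + 67.4 = 210.3 kN/m
FS = 210.3 / 117.5 = 1.790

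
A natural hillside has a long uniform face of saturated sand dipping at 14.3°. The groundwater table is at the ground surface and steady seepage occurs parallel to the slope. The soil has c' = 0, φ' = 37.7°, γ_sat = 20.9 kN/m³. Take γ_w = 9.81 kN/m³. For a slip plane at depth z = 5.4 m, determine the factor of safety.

FS = 1.61

With seepage parallel to the slope and the water table at the surface, the effective normal stress on the slip plane uses the buoyant unit weight γ' = γ_sat − γ_w while the driving shear stress uses γ_sat:
FS = [c' + γ' z cos²β tanφ'] / [γ_sat z sinβ cosβ]
(For c' = 0 this reduces to FS = (γ'/γ_sat)·tanφ'/tanβ.)
γ' = 20.9 − 9.81 = 11.09 kN/m³
Numerator = 0.0 + 11.09·5.4·cos²14.3°·tan37.7° = 0.0 + 11.09·5.4·0.9390·0.7729 = 43.461 kPa
Denominator = 20.9·5.4·sin14.3°·cos14.3° = 20.9·5.4·0.2470·0.9690 = 27.013 kPa
FS = 43.461 / 27.013 = 1.609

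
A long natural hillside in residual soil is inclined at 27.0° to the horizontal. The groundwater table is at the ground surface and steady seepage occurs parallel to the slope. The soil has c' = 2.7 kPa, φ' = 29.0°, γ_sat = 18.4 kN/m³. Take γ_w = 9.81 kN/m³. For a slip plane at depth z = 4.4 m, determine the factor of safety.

FS = 0.59

With seepage parallel to the slope and the water table at the surface, the effective normal stress on the slip plane uses the buoyant unit weight γ' = γ_sat − γ_w while the driving shear stress uses γ_sat:
FS = [c' + γ' z cos²β tanφ'] / [γ_sat z sinβ cosβ]
γ' = 18.4 − 9.81 = 8.59 kN/m³
Numerator = 2.7 + 8.59·4.4·cos²27.0°·tan29.0° = 2.7 + 8.59·4.4·0.7939·0.5543 = 19.333 kPa
Denominator = 18.4·4.4·sin27.0°·cos27.0° = 18.4·4.4·0.4540·0.8910 = 32.749 kPa
FS = 19.333 / 32.749 = 0.590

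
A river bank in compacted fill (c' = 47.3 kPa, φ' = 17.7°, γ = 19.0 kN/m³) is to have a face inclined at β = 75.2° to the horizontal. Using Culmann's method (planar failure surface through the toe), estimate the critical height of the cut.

Culmann's analysis gives the critical failure plane at α_cr = (β + φ')/2 = (75.2 + 17.7)/2 = 46.5°, and the critical height
H_c = (4c'/γ) · sinβ cosφ' / [1 − cos(β − φ')]
    = (4·47.3/19.0) · sin75.2°·cos17.7° / [1 − cos(57.5°)]
    = 9.958 · 0.9668·0.9527 / [1 − 0.5373]
    = 9.958 · 0.9211 / 0.4627
    = 19.82 m

H_c = 19.82 m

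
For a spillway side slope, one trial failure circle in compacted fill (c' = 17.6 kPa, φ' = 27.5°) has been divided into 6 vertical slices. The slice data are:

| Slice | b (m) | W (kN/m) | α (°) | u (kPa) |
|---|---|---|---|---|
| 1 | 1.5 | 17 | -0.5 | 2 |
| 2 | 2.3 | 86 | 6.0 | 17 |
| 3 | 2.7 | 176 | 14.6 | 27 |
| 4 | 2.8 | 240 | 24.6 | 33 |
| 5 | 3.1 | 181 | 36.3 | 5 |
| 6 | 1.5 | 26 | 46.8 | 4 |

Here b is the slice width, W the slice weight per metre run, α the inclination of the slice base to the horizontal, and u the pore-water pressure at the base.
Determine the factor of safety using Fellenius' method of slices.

Ordinary method of slices: FS = Σ[c'·Δl_i + (W_i cosα_i − u_i·Δl_i)·tanφ'] / Σ W_i sinα_i, with Δl_i = b_i / cosα_i.
Slice 1: Δl = 1.5/cos(-0.5°) = 1.500 m; N'_1 = 17·cos(-0.5°) − 2·1.500 = 14.0; c'Δl = 26.40; W sinα = -0.1
Slice 2: Δl = 2.3/cos6.0° = 2.313 m; N'_2 = 86·cos6.0° − 17·2.313 = 46.2; c'Δl = 40.70; W sinα = 9.0
Slice 3: Δl = 2.7/cos14.6° = 2.790 m; N'_3 = 176·cos14.6° − 27·2.790 = 95.0; c'Δl = 49.11; W sinα = 44.4
Slice 4: Δl = 2.8/cos24.6° = 3.080 m; N'_4 = 240·cos24.6° − 33·3.080 = 116.6; c'Δl = 54.20; W sinα = 99.9
Slice 5: Δl = 3.1/cos36.3° = 3.846 m; N'_5 = 181·cos36.3° − 5·3.846 = 126.6; c'Δl = 67.70; W sinα = 107.2
Slice 6: Δl = 1.5/cos46.8° = 2.191 m; N'_6 = 26·cos46.8° − 4·2.191 = 9.0; c'Δl = 38.57; W sinα = 19.0
Σc'Δl = 276.7 kN/m; ΣN' = 407.5 kN/m; ΣW sinα = 279.2 kN/m
Resisting = 276.7 + 407.5·tan27.5° = 276.7 + 212.1 = 488.8 kN/m
FS = 488.8 / 279.2 = 1.751

FS = 1.75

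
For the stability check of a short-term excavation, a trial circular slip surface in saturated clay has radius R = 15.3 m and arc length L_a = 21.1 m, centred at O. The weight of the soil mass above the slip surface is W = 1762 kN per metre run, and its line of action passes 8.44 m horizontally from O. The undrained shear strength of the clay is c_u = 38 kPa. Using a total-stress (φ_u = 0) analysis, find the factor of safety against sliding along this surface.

Taking moments about the centre O, the resisting moment is provided by the undrained shear strength acting along the arc:
M_R = c_u·L_a·R = 38·21.10·15.3 = 12267.5 kN·m/m
M_D = W·d = 1762·8.44 = 14871.3 kN·m/m
FS = M_R / M_D = 12267.5 / 14871.3 = 0.825

FS = 0.82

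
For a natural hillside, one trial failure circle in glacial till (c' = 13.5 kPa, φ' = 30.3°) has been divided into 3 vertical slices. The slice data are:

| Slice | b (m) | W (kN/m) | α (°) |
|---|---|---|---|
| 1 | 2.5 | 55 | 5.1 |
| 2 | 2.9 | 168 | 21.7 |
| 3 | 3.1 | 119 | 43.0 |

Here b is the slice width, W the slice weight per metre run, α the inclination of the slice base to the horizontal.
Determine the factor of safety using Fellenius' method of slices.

Ordinary method of slices: FS = Σ[c'·Δl_i + (W_i cosα_i)·tanφ'] / Σ W_i sinα_i, with Δl_i = b_i / cosα_i.
Slice 1: Δl = 2.5/cos5.1° = 2.510 m; N'_1 = 55·cos5.1° = 54.8; c'Δl = 33.88; W sinα = 4.9
Slice 2: Δl = 2.9/cos21.7° = 3.121 m; N'_2 = 168·cos21.7° = 156.1; c'Δl = 42.14; W sinα = 62.1
Slice 3: Δl = 3.1/cos43.0° = 4.239 m; N'_3 = 119·cos43.0° = 87.0; c'Δl = 57.22; W sinα = 81.2
Σc'Δl = 133.2 kN/m; ΣN' = 297.9 kN/m; ΣW sinα = 148.2 kN/m
Resisting = 133.2 + 297.9·tan30.3° = 133.2 + 174.1 = 307.3 kN/m
FS = 307.3 / 148.2 = 2.074

FS = 2.07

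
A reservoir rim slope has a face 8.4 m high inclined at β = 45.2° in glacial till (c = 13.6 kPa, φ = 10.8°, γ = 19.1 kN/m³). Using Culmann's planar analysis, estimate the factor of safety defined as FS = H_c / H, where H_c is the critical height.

FS = 1.35

H_c = (4c/γ) · sinβ cosφ / [1 − cos(β − φ)]
    = (4·13.6/19.1) · sin45.2°·cos10.8° / [1 − cos34.4°]
    = 2.848 · 0.6970 / 0.1749 = 11.35 m
FS = H_c / H = 11.35 / 8.4 = 1.351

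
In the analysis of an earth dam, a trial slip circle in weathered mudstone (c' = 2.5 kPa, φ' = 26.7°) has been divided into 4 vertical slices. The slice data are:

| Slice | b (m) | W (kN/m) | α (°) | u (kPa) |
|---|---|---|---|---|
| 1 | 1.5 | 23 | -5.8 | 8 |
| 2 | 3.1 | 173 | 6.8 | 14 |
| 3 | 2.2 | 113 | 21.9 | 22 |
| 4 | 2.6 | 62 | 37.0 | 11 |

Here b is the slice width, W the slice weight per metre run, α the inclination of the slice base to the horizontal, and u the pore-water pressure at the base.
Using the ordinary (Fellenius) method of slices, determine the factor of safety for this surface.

Ordinary method of slices: FS = Σ[c'·Δl_i + (W_i cosα_i − u_i·Δl_i)·tanφ'] / Σ W_i sinα_i, with Δl_i = b_i / cosα_i.
Slice 1: Δl = 1.5/cos(-5.8°) = 1.508 m; N'_1 = 23·cos(-5.8°) − 8·1.508 = 10.8; c'Δl = 3.77; W sinα = -2.3
Slice 2: Δl = 3.1/cos6.8° = 3.122 m; N'_2 = 173·cos6.8° − 14·3.122 = 128.1; c'Δl = 7.80; W sinα = 20.5
Slice 3: Δl = 2.2/cos21.9° = 2.371 m; N'_3 = 113·cos21.9° − 22·2.371 = 52.7; c'Δl = 5.93; W sinα = 42.1
Slice 4: Δl = 2.6/cos37.0° = 3.256 m; N'_4 = 62·cos37.0° − 11·3.256 = 13.7; c'Δl = 8.14; W sinα = 37.3
Σc'Δl = 25.6 kN/m; ΣN' = 205.3 kN/m; ΣW sinα = 97.6 kN/m
Resisting = 25.6 + 205.3·tan26.7° = 25.6 + 103.2 = 128.9 kN/m
FS = 128.9 / 97.6 = 1.320

FS = 1.32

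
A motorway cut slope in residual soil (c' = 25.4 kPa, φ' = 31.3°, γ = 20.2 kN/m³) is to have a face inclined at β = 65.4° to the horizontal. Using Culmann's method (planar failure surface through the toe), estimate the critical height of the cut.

Culmann's analysis gives the critical failure plane at α_cr = (β + φ')/2 = (65.4 + 31.3)/2 = 48.4°, and the critical height
H_c = (4c'/γ) · sinβ cosφ' / [1 − cos(β − φ')]
    = (4·25.4/20.2) · sin65.4°·cos31.3° / [1 − cos(34.1°)]
    = 5.030 · 0.9092·0.8545 / [1 − 0.8281]
    = 5.030 · 0.7769 / 0.1719
    = 22.73 m

H_c = 22.73 m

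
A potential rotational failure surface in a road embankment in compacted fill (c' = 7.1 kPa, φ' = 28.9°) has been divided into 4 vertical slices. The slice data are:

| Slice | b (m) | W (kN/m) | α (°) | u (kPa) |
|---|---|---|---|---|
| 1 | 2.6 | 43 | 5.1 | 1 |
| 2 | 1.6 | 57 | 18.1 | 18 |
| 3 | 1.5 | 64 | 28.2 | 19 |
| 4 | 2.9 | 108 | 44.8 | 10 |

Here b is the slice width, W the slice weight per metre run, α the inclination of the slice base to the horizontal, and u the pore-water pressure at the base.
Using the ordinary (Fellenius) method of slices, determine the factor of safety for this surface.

Ordinary method of slices: FS = Σ[c'·Δl_i + (W_i cosα_i − u_i·Δl_i)·tanφ'] / Σ W_i sinα_i, with Δl_i = b_i / cosα_i.
Slice 1: Δl = 2.6/cos5.1° = 2.610 m; N'_1 = 43·cos5.1° − 1·2.610 = 40.2; c'Δl = 18.53; W sinα = 3.8
Slice 2: Δl = 1.6/cos18.1° = 1.683 m; N'_2 = 57·cos18.1° − 18·1.683 = 23.9; c'Δl = 11.95; W sinα = 17.7
Slice 3: Δl = 1.5/cos28.2° = 1.702 m; N'_3 = 64·cos28.2° − 19·1.702 = 24.1; c'Δl = 12.08; W sinα = 30.2
Slice 4: Δl = 2.9/cos44.8° = 4.087 m; N'_4 = 108·cos44.8° − 10·4.087 = 35.8; c'Δl = 29.02; W sinα = 76.1
Σc'Δl = 71.6 kN/m; ΣN' = 123.9 kN/m; ΣW sinα = 127.9 kN/m
Resisting = 71.6 + 123.9·tan28.9° = 71.6 + 68.4 = 140.0 kN/m
FS = 140.0 / 127.9 = 1.095

FS = 1.09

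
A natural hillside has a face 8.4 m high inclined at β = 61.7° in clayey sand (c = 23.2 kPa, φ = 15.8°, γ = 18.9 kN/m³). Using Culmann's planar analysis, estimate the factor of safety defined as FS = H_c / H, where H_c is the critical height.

FS = 1.63

H_c = (4c/γ) · sinβ cosφ / [1 − cos(β − φ)]
    = (4·23.2/18.9) · sin61.7°·cos15.8° / [1 − cos45.9°]
    = 4.910 · 0.8472 / 0.3041 = 13.68 m
FS = H_c / H = 13.68 / 8.4 = 1.629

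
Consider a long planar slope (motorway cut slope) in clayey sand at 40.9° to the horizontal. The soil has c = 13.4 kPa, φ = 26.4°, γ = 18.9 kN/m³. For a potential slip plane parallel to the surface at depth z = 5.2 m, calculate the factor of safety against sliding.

FS = 0.85

For an infinite slope with a slip plane parallel to the surface (no pore pressure): FS = [c + γz cos²β tanφ] / [γz sinβ cosβ].
γz = 18.9·5.2 = 98.28 kN/m²
Numerator = 13.4 + 98.28·cos²40.9°·tan26.4° = 13.4 + 98.28·0.5713·0.4964 = 41.272 kPa
Denominator = 98.28·sin40.9°·cos40.9° = 98.28·0.6547·0.7559 = 48.638 kPa
FS = 41.272 / 48.638 = 0.849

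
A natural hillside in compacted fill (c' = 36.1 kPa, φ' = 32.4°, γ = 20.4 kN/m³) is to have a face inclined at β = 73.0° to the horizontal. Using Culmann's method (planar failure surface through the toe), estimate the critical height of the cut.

H_c = 23.74 m

Culmann's analysis gives the critical failure plane at α_cr = (β + φ')/2 = (73.0 + 32.4)/2 = 52.7°, and the critical height
H_c = (4c'/γ) · sinβ cosφ' / [1 − cos(β − φ')]
    = (4·36.1/20.4) · sin73.0°·cos32.4° / [1 − cos(40.6°)]
    = 7.078 · 0.9563·0.8443 / [1 − 0.7593]
    = 7.078 · 0.8074 / 0.2407
    = 23.74 m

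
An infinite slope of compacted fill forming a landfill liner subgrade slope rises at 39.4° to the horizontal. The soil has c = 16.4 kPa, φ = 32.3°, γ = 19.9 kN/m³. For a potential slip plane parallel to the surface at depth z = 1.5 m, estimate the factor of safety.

FS = 1.89

For an infinite slope with a slip plane parallel to the surface (no pore pressure): FS = [c + γz cos²β tanφ] / [γz sinβ cosβ].
γz = 19.9·1.5 = 29.85 kN/m²
Numerator = 16.4 + 29.85·cos²39.4°·tan32.3° = 16.4 + 29.85·0.5971·0.6322 = 27.668 kPa
Denominator = 29.85·sin39.4°·cos39.4° = 29.85·0.6347·0.7727 = 14.641 kPa
FS = 27.668 / 14.641 = 1.890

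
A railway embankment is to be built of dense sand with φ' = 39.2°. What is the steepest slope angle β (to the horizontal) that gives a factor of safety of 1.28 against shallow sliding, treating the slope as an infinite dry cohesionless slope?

For an infinite dry cohesionless slope FS = tanφ'/tanβ, so tanβ = tanφ' / FS.
tanβ = tan39.2° / 1.28 = 0.8156 / 1.28 = 0.6372
β = arctan(0.6372) = 32.50°

β = 32.5°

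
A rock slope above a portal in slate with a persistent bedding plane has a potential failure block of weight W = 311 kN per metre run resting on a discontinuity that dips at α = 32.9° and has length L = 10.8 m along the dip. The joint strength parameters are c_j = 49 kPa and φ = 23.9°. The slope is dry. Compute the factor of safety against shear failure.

Resolving the block weight along and normal to the plane and applying the Mohr–Coulomb strength on the joint:
N' = W cosα = 311·cos32.9° = 261.1 kN/m
Driving force T = W sinα = 311·sin32.9° = 168.9 kN/m
Resisting force R = c_j·L + N'·tanφ = 49·10.8 + 261.1·tan23.9° = 529.2 + 115.7 = 644.9 kN/m
FS = R / T = 644.9 / 168.9 = 3.818

FS = 3.82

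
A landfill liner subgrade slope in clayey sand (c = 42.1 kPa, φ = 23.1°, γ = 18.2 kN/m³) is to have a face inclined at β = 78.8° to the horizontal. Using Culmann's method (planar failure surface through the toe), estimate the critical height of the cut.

Culmann's analysis gives the critical failure plane at α_cr = (β + φ)/2 = (78.8 + 23.1)/2 = 51.0°, and the critical height
H_c = (4c/γ) · sinβ cosφ / [1 − cos(β − φ)]
    = (4·42.1/18.2) · sin78.8°·cos23.1° / [1 − cos(55.7°)]
    = 9.253 · 0.9810·0.9198 / [1 − 0.5635]
    = 9.253 · 0.9023 / 0.4365
    = 19.13 m

H_c = 19.13 m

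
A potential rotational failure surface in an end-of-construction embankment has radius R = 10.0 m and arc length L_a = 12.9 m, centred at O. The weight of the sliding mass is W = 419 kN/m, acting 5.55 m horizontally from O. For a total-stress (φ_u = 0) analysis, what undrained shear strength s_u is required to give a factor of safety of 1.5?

s_u = 27.0 kPa

FS = s_u·L_a·R / (W·d), so s_u = FS·W·d / (L_a·R).
s_u = 1.5·419·5.55 / (12.90·10.0) = 3488.2 / 129.00 = 27.04 kPa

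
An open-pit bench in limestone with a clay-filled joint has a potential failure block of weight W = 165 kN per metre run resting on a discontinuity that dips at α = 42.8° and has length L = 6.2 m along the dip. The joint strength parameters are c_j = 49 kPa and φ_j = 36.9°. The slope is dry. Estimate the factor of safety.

FS = 3.52

Resolving the block weight along and normal to the plane and applying the Mohr–Coulomb strength on the joint:
N' = W cosα = 165·cos42.8° = 121.1 kN/m
Driving force T = W sinα = 165·sin42.8° = 112.1 kN/m
Resisting force R = c_j·L + N'·tanφ_j = 49·6.2 + 121.1·tan36.9° = 303.8 + 90.9 = 394.7 kN/m
FS = R / T = 394.7 / 112.1 = 3.521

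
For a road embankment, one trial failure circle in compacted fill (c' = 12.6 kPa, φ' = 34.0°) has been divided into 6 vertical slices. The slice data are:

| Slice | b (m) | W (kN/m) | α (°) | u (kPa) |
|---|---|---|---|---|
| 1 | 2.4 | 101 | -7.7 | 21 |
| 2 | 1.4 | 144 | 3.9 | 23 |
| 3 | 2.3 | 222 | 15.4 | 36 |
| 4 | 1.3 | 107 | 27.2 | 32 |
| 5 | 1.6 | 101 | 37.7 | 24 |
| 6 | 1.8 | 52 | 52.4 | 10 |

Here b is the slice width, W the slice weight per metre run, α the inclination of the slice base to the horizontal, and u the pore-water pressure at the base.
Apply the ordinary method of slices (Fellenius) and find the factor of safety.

FS = 1.98

Ordinary method of slices: FS = Σ[c'·Δl_i + (W_i cosα_i − u_i·Δl_i)·tanφ'] / Σ W_i sinα_i, with Δl_i = b_i / cosα_i.
Slice 1: Δl = 2.4/cos(-7.7°) = 2.422 m; N'_1 = 101·cos(-7.7°) − 21·2.422 = 49.2; c'Δl = 30.52; W sinα = -13.5
Slice 2: Δl = 1.4/cos3.9° = 1.403 m; N'_2 = 144·cos3.9° − 23·1.403 = 111.4; c'Δl = 17.68; W sinα = 9.8
Slice 3: Δl = 2.3/cos15.4° = 2.386 m; N'_3 = 222·cos15.4° − 36·2.386 = 128.1; c'Δl = 30.06; W sinα = 59.0
Slice 4: Δl = 1.3/cos27.2° = 1.462 m; N'_4 = 107·cos27.2° − 32·1.462 = 48.4; c'Δl = 18.42; W sinα = 48.9
Slice 5: Δl = 1.6/cos37.7° = 2.022 m; N'_5 = 101·cos37.7° − 24·2.022 = 31.4; c'Δl = 25.48; W sinα = 61.8
Slice 6: Δl = 1.8/cos52.4° = 2.950 m; N'_6 = 52·cos52.4° − 10·2.950 = 2.2; c'Δl = 37.17; W sinα = 41.2
Σc'Δl = 159.3 kN/m; ΣN' = 370.8 kN/m; ΣW sinα = 207.1 kN/m
Resisting = 159.3 + 370.8·tan34.0° = 159.3 + 250.1 = 409.4 kN/m
FS = 409.4 / 207.1 = 1.977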